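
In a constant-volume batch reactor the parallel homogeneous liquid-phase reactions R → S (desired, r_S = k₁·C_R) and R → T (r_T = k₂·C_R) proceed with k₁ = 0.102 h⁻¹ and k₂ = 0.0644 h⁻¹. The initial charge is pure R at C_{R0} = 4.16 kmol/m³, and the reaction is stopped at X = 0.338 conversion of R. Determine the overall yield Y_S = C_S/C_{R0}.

C_R = C_{R0}(1−X) = 2.754 kmol/m³.
Both paths are first order in R, so the instantaneous fraction to S is constant: dC_S/d(−C_R) = k₁/(k₁+k₂) = 0.6130.
C_S = 0.6130·(C_{R0}−C_R) = 0.6130×1.406 = 0.862 kmol/m³.
Y_S = C_S/C_{R0} = 0.8619/4.16 = 0.207.

0.207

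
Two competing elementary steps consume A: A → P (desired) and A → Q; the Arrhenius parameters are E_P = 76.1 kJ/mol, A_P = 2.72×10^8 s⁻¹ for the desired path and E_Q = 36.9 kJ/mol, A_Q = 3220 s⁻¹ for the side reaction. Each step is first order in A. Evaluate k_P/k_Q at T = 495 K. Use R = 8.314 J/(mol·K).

6.17

With equal orders, S_{P/Q} = k_P/k_Q = (A_P/A_Q)·exp[(E_Q−E_P)/(RT)].
(E_Q−E_P)/(RT) = (36.9−76.1)×10³/(8.314×495) = -39200/4115 = -9.525.
k_P/k_Q = (2.72×10^8/3220)·exp(-9.525) = 84472 × 7.299×10^-5 = 6.17.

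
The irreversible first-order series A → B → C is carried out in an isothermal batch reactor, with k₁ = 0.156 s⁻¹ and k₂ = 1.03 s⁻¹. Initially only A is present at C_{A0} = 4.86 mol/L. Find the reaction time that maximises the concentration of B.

The intermediate peaks when r₁ = r₂, i.e. k₁e^(−k₁t) = k₂e^(−k₂t), giving t_opt = ln(k₂/k₁)/(k₂−k₁).
= ln(1.03/0.156)/(1.03−0.156) = ln(6.603)/0.8740 = 1.887/0.8740 = 2.16 s.

2.16 s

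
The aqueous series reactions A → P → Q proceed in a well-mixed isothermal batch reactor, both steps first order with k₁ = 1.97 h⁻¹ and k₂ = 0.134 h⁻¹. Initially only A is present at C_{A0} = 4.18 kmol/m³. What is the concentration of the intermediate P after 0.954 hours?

Solving the coupled first-order balances gives C_P(t) = [k₁/(k₂−k₁)]·C_{A0}·(e^(−k₁t) − e^(−k₂t)).
e^(−k₁t) = e^(−1.97×0.954) = e^(−1.879) = 0.1527; e^(−k₂t) = e^(−0.1278) = 0.8800.
C_P = 1.97×4.18/(0.134−1.97) × (0.1527−0.8800) = (-4.485)×(-0.7273) = 3.262 kmol/m³.

3.26 kmol/m³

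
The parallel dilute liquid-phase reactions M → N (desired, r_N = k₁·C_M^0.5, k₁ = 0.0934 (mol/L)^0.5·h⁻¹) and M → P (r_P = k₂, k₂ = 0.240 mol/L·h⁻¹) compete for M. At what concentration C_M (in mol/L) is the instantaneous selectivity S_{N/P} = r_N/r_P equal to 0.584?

2.25 mol/L

S_{N/P} = (k₁/k₂)·C_M^0.5 ⇒ C_M = (S·k₂/k₁)^(2).
= (0.584×0.240/0.0934)^(2) = (1.501)^(2) = 2.25 mol/L.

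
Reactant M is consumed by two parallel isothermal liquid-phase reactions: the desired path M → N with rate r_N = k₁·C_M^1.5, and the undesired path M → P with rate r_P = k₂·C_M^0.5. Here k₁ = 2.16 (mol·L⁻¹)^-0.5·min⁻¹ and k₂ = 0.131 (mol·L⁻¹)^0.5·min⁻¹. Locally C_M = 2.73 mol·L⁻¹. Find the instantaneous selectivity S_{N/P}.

S_{N/P} = r_N/r_P = (k₁·C_M^1.5)/(k₂·C_M^0.5) = (k₁/k₂)·C_M.
= (2.16×2.730^1.5) / (0.131×2.730^0.5) = 9.743/0.2164 = 45.0.

45.0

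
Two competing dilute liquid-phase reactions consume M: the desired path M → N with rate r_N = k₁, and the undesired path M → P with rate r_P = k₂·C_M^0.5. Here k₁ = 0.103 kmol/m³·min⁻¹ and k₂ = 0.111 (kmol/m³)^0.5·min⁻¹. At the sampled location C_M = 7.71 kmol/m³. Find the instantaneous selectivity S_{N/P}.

S_{N/P} = r_N/r_P = (k₁)/(k₂·C_M^0.5) = (k₁/k₂)·C_M^-0.5.
= (0.103) / (0.111×7.710^0.5) = 0.1030/0.3082 = 0.334.
The undesired path is higher order in M, so low C_M (CSTR or dilute feed) favours N.

0.334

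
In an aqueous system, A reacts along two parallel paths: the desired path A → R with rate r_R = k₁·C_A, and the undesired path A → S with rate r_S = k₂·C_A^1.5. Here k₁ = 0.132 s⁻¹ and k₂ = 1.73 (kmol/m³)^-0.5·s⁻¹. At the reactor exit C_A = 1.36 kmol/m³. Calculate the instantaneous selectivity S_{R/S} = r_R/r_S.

0.0654

S_{R/S} = r_R/r_S = (k₁·C_A)/(k₂·C_A^1.5) = (k₁/k₂)·C_A^-0.5.
= (0.132×1.360) / (1.73×1.360^1.5) = 0.1795/2.744 = 0.0654.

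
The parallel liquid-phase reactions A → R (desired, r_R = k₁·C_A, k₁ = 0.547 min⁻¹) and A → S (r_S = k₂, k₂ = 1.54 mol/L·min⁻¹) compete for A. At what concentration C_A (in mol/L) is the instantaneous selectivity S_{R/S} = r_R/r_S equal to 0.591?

S_{R/S} = (k₁/k₂)·C_A ⇒ C_A = S·k₂/k₁.
= 0.591×1.54/0.547 = 1.66 mol/L.

1.66 mol/L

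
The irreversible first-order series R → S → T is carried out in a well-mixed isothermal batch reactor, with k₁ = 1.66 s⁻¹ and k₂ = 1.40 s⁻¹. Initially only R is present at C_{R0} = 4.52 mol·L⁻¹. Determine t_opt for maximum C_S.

Setting dC_S/dt = 0 gives t_opt = ln(k₂/k₁)/(k₂−k₁).
= ln(1.40/1.66)/(1.40−1.66) = ln(0.8434)/-0.2600 = -0.1703/-0.2600 = 0.655 s.

0.655 s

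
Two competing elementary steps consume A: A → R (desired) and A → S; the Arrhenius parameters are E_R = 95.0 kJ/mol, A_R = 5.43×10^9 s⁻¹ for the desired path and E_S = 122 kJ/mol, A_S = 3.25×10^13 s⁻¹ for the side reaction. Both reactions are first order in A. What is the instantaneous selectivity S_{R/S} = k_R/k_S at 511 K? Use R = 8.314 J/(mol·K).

Since both paths have the same order in A, the concentration cancels and S_{R/S} = k_R/k_S = (A_R/A_S)·exp[(E_S−E_R)/(RT)].
(E_S−E_R)/(RT) = (122−95.0)×10³/(8.314×511) = 27000/4248 = 6.355.
k_R/k_S = (5.43×10^9/3.25×10^13)·exp(6.355) = 1.671×10^-4 × 575.5 = 0.0962.

0.0962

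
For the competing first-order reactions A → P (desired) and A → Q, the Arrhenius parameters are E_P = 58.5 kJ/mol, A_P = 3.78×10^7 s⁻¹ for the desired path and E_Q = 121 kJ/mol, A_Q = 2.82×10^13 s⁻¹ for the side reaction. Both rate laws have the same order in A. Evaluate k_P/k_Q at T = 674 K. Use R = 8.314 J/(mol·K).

0.0936

Since both paths have the same order in A, the concentration cancels and S_{P/Q} = k_P/k_Q = (A_P/A_Q)·exp[(E_Q−E_P)/(RT)].
(E_Q−E_P)/(RT) = (121−58.5)×10³/(8.314×674) = 62500/5604 = 11.15.
k_P/k_Q = (3.78×10^7/2.82×10^13)·exp(11.15) = 1.340×10^-6 × 69806 = 0.0936.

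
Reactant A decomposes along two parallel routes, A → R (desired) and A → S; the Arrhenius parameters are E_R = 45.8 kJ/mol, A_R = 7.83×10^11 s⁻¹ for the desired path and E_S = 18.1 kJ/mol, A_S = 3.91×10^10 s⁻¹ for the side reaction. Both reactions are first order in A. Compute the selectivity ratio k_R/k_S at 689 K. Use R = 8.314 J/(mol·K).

Since both paths have the same order in A, the concentration cancels and S_{R/S} = k_R/k_S = (A_R/A_S)·exp[(E_S−E_R)/(RT)].
(E_S−E_R)/(RT) = (18.1−45.8)×10³/(8.314×689) = -27700/5728 = -4.836.
k_R/k_S = (7.83×10^11/3.91×10^10)·exp(-4.836) = 20.03 × 0.007942 = 0.159.

0.159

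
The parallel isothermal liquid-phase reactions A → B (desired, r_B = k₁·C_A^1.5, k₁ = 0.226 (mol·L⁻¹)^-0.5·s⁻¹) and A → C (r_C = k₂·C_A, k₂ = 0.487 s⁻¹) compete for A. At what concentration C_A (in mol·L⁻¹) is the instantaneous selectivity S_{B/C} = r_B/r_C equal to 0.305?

S_{B/C} = (k₁/k₂)·C_A^0.5 ⇒ C_A = (S·k₂/k₁)^(2).
= (0.305×0.487/0.226)^(2) = (0.6572)^(2) = 0.432 mol·L⁻¹.

0.432 mol·L⁻¹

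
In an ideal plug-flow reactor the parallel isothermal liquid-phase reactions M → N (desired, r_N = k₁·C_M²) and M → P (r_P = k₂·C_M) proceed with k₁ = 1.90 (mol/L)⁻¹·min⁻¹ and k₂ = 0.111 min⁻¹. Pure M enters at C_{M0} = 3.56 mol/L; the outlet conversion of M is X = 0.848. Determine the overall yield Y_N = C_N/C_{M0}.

0.819

C_M = C_{M0}(1−X) = 0.5411 mol/L.
Along a PFR/batch, dC_P/dC_M = −r_P/(r_N+r_P) = −k₂/(k₂+k₁·C_M).
Integrating from C_{M0} to C_M: C_P = (0.111/1.90)·ln[(0.111+1.90·3.56)/(0.111+1.90·0.541)] = 0.05842·ln(6.875/1.139) = 0.1050 mol/L.
Then C_N = (C_{M0}−C_M) − C_P = 3.019 − 0.1050 = 2.914 mol/L.
Y_N = C_N/C_{M0} = 2.914/3.56 = 0.819.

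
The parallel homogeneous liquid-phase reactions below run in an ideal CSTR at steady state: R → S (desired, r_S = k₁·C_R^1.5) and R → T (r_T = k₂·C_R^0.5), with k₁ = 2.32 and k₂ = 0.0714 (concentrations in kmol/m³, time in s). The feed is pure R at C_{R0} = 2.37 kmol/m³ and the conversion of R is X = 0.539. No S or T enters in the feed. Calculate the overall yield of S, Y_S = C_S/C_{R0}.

0.524

Exit C_R = C_{R0}(1−X) = 2.37×0.461 = 1.093 kmol/m³.
A CSTR operates uniformly at the exit composition, giving r_S = 2.649 and r_T = 0.07463 (each k·C_R^n at C_R = 1.093).
Fraction of consumed R going to S: r_S/(r_S+r_T) = 0.9726.
C_S = 0.9726·C_{R0}·X = 0.9726×2.37×0.539 = 1.24 kmol/m³; Y_S = C_S/C_{R0} = 0.524.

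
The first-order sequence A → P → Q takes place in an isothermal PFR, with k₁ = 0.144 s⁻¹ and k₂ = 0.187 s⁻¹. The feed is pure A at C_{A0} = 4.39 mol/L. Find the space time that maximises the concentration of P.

6.08 s

For first-order series the maximum of C_P occurs at τ_opt = ln(k₂/k₁)/(k₂−k₁).
= ln(0.187/0.144)/(0.187−0.144) = ln(1.299)/0.04300 = 0.2613/0.04300 = 6.08 s.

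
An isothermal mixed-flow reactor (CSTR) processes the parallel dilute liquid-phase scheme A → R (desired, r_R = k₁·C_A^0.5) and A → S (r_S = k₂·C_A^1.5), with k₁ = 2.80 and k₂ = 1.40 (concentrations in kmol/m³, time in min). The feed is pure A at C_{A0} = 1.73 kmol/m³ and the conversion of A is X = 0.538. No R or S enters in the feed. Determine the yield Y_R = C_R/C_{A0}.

Exit C_A = C_{A0}(1−X) = 1.73×0.462 = 0.7993 kmol/m³.
In a CSTR the entire volume is at exit conditions, so r_R = 2.80×0.7993^0.5 = 2.503 and r_S = 1.40×0.7993^1.5 = 1.000.
Fraction of consumed A going to R: r_R/(r_R+r_S) = 0.7145.
C_R = 0.7145·C_{A0}·X = 0.7145×1.73×0.538 = 0.665 kmol/m³; Y_R = C_R/C_{A0} = 0.384.

0.384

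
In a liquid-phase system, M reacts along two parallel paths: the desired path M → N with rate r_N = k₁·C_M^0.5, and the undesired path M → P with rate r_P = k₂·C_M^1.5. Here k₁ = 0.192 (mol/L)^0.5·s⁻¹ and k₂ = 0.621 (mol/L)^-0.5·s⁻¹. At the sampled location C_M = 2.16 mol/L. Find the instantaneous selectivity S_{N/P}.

S_{N/P} = r_N/r_P = (k₁·C_M^0.5)/(k₂·C_M^1.5) = (k₁/k₂)·C_M⁻¹.
= (0.192×2.160^0.5) / (0.621×2.160^1.5) = 0.2822/1.971 = 0.143.

0.143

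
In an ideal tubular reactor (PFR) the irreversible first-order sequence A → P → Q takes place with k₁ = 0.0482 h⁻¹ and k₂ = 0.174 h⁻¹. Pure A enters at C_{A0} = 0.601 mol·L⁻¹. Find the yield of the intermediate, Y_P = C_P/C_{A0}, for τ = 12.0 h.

The intermediate concentration in a first-order A→B→C sequence is C_P = k₁C_{A0}(e^(−k₁τ) − e^(−k₂τ))/(k₂−k₁).
e^(−k₁τ) = e^(−0.0482×12.0) = e^(−0.5784) = 0.5608; e^(−k₂τ) = e^(−2.088) = 0.1239.
C_P = 0.0482×0.601/(0.174−0.0482) × (0.5608−0.1239) = 0.2303×0.4369 = 0.1006 mol·L⁻¹.
Y_P = C_P/C_{A0} = 0.1006/0.601 = 0.167.

0.167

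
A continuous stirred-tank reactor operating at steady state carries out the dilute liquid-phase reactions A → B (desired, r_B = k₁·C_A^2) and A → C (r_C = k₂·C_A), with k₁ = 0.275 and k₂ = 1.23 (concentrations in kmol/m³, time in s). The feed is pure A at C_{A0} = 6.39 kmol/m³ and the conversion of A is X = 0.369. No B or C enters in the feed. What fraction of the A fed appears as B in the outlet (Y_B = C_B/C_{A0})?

0.175

Exit C_A = C_{A0}(1−X) = 6.39×0.631 = 4.032 kmol/m³.
A CSTR operates uniformly at the exit composition, giving r_B = 4.471 and r_C = 4.959 (each k·C_A^n at C_A = 4.032).
Fraction of consumed A going to B: r_B/(r_B+r_C) = 0.4741.
C_B = 0.4741·C_{A0}·X = 0.4741×6.39×0.369 = 1.12 kmol/m³; Y_B = C_B/C_{A0} = 0.175.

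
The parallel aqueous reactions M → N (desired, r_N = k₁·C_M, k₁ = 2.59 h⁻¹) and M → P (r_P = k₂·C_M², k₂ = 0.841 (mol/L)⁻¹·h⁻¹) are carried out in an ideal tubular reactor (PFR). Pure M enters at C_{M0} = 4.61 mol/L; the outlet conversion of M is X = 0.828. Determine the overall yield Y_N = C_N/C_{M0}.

C_M = C_{M0}(1−X) = 0.7929 mol/L.
Along a PFR/batch, dC_N/dC_M = −r_N/(r_N+r_P) = −k₁/(k₁+k₂·C_M).
Integrating from C_{M0} to C_M: C_N = (2.59/0.841)·ln[(2.59+0.841·4.61)/(2.59+0.841·0.793)] = 3.080·ln(6.467/3.257) = 2.113 mol/L.
Y_N = C_N/C_{M0} = 2.113/4.61 = 0.458.

0.458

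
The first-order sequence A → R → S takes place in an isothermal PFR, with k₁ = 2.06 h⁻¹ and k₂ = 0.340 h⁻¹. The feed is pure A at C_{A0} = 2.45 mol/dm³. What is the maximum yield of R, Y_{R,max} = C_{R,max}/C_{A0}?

0.700

For a first-order series the maximum intermediate yield is C_{R,max}/C_{A0} = (k₁/k₂)^[k₂/(k₂−k₁)].
= (2.06/0.340)^(0.340/(0.340−2.06)) = (6.059)^(-0.1977) = 0.7004.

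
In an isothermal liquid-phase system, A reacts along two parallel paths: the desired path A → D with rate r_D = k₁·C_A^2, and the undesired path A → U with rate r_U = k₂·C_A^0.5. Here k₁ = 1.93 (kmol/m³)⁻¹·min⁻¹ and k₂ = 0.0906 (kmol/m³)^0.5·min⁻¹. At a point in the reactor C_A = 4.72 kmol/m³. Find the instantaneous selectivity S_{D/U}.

218

S_{D/U} = r_D/r_U = (k₁·C_A^2)/(k₂·C_A^0.5) = (k₁/k₂)·C_A^1.5.
= (1.93×4.720^2) / (0.0906×4.720^0.5) = 43.00/0.1968 = 218.
Since the desired path is higher order in A, keeping C_A high (PFR or concentrated feed) favours D.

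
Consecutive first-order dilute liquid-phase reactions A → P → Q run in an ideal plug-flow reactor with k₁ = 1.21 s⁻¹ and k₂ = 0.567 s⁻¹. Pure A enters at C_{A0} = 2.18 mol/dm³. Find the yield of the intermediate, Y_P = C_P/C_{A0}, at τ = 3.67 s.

0.213

For first-order series with pure A initially, C_P(τ) = k₁C_{A0}/(k₂−k₁)·(e^(−k₁τ) − e^(−k₂τ)).
e^(−k₁τ) = e^(−1.21×3.67) = e^(−4.441) = 0.01179; e^(−k₂τ) = e^(−2.081) = 0.1248.
C_P = 1.21×2.18/(0.567−1.21) × (0.01179−0.1248) = (-4.102)×(-0.1130) = 0.4637 mol/dm³.
Y_P = C_P/C_{A0} = 0.4637/2.18 = 0.213.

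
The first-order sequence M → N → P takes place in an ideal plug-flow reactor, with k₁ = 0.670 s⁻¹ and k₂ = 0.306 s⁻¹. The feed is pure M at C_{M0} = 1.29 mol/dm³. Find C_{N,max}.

0.668 mol/dm³

For a first-order series the maximum intermediate yield is C_{N,max}/C_{M0} = (k₁/k₂)^[k₂/(k₂−k₁)].
= (0.670/0.306)^(0.306/(0.306−0.670)) = (2.190)^(-0.8407) = 0.5175.
C_{N,max} = 0.5175×1.29 = 0.668 mol/dm³.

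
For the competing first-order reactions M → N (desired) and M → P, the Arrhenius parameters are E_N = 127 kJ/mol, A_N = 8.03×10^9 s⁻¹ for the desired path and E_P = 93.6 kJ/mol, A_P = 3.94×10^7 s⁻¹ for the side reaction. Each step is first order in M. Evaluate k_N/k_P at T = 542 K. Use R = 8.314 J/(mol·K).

0.123

Since both paths have the same order in M, the concentration cancels and S_{N/P} = k_N/k_P = (A_N/A_P)·exp[(E_P−E_N)/(RT)].
(E_P−E_N)/(RT) = (93.6−127)×10³/(8.314×542) = -33400/4506 = -7.412.
k_N/k_P = (8.03×10^9/3.94×10^7)·exp(-7.412) = 203.8 × 6.039×10^-4 = 0.123.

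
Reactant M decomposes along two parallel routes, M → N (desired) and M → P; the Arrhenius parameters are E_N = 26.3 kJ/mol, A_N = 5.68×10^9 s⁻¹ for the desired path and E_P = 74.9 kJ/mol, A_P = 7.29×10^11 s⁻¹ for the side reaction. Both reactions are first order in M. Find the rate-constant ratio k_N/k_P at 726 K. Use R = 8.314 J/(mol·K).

24.5

With equal orders, S_{N/P} = k_N/k_P = (A_N/A_P)·exp[(E_P−E_N)/(RT)].
(E_P−E_N)/(RT) = (74.9−26.3)×10³/(8.314×726) = 48600/6036 = 8.052.
k_N/k_P = (5.68×10^9/7.29×10^11)·exp(8.052) = 0.007791 × 3139 = 24.5.
Since E_N < E_P, lowering the temperature improves selectivity toward N.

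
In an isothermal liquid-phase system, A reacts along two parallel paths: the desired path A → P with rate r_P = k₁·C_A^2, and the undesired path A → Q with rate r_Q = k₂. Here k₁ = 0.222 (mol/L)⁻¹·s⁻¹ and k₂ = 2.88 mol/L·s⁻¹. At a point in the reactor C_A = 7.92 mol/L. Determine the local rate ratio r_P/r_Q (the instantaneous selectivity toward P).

S_{P/Q} = r_P/r_Q = (k₁·C_A^2)/(k₂) = (k₁/k₂)·C_A^2.
= (0.222×7.920^2) / (2.88) = 13.93/2.880 = 4.84.

4.84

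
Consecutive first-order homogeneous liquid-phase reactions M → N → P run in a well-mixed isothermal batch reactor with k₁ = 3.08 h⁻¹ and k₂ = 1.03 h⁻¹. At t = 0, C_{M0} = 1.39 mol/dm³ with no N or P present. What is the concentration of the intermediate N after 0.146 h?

0.465 mol/dm³

For first-order series with pure M initially, C_N(t) = k₁C_{M0}/(k₂−k₁)·(e^(−k₁t) − e^(−k₂t)).
e^(−k₁t) = e^(−3.08×0.146) = e^(−0.4497) = 0.6378; e^(−k₂t) = e^(−0.1504) = 0.8604.
C_N = 3.08×1.39/(1.03−3.08) × (0.6378−0.8604) = (-2.088)×(-0.2225) = 0.4648 mol/dm³.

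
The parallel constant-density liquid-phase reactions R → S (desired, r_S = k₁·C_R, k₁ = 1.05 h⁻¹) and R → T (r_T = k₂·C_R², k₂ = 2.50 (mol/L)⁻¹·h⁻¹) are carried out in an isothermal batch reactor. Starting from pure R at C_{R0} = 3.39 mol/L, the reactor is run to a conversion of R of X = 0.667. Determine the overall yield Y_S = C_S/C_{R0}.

C_R = C_{R0}(1−X) = 1.129 mol/L.
Along a PFR/batch, dC_S/dC_R = −r_S/(r_S+r_T) = −k₁/(k₁+k₂·C_R).
Integrating from C_{R0} to C_R: C_S = (1.05/2.50)·ln[(1.05+2.50·3.39)/(1.05+2.50·1.13)] = 0.4200·ln(9.525/3.872) = 0.3780 mol/L.
Y_S = C_S/C_{R0} = 0.3780/3.39 = 0.112.

0.112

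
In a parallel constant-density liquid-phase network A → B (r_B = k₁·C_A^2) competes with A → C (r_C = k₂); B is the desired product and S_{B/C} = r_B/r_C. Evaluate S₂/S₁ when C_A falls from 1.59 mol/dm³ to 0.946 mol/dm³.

0.354

S_{B/C} = (k₁/k₂)·C_A^2, so S₂/S₁ = (C_{A,2}/C_{A,1})^2.
= (0.946/1.59)^2 = (0.5950)^2 = 0.354.
Selectivity toward B falls as C_A falls — high-concentration operation is favoured.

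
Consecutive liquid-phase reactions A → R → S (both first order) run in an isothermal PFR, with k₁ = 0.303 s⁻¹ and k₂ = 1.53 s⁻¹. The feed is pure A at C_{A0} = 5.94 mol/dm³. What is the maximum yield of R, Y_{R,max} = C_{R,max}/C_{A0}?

For a first-order series the maximum intermediate yield is C_{R,max}/C_{A0} = (k₁/k₂)^[k₂/(k₂−k₁)].
= (0.303/1.53)^(1.53/(1.53−0.303)) = (0.1980)^(1.247) = 0.1328.

0.133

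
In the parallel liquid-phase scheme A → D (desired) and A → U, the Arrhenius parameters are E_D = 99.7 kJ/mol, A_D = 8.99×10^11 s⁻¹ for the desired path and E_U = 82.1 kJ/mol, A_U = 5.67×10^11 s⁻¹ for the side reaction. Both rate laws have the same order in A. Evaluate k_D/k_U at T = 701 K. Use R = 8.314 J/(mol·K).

0.0774

k_D/k_U = (A_D/A_U)·exp[−(E_D−E_U)/(RT)] = (A_D/A_U)·exp[(E_U−E_D)/(RT)].
(E_U−E_D)/(RT) = (82.1−99.7)×10³/(8.314×701) = -17600/5828 = -3.020.
k_D/k_U = (8.99×10^11/5.67×10^11)·exp(-3.020) = 1.586 × 0.04881 = 0.0774.
Since E_D > E_U, raising the temperature improves selectivity toward D.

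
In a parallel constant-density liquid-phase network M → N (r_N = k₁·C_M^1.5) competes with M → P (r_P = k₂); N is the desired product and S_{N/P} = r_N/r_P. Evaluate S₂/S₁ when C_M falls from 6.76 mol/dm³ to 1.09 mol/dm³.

0.0647

S_{N/P} = (k₁/k₂)·C_M^1.5, so S₂/S₁ = (C_{M,2}/C_{M,1})^1.5.
= (1.09/6.76)^1.5 = (0.1612)^1.5 = 0.0647.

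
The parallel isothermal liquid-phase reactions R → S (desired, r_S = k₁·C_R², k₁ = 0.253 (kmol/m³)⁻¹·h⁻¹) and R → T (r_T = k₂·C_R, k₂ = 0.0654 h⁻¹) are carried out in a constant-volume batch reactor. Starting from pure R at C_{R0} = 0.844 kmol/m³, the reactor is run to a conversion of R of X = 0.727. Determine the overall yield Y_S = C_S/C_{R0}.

C_R = C_{R0}(1−X) = 0.2304 kmol/m³.
Along a PFR/batch, dC_T/dC_R = −r_T/(r_S+r_T) = −k₂/(k₂+k₁·C_R).
Integrating from C_{R0} to C_R: C_T = (0.0654/0.253)·ln[(0.0654+0.253·0.844)/(0.0654+0.253·0.230)] = 0.2585·ln(0.2789/0.1237) = 0.2102 kmol/m³.
Then C_S = (C_{R0}−C_R) − C_T = 0.6136 − 0.2102 = 0.4034 kmol/m³.
Y_S = C_S/C_{R0} = 0.4034/0.844 = 0.478.

0.478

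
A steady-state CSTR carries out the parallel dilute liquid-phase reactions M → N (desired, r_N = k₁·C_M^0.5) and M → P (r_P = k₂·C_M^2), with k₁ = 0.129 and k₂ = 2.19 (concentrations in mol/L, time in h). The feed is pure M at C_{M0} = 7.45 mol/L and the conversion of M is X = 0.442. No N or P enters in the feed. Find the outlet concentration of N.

Exit C_M = C_{M0}(1−X) = 7.45×0.558 = 4.157 mol/L.
A CSTR operates uniformly at the exit composition, giving r_N = 0.2630 and r_P = 37.85 (each k·C_M^n at C_M = 4.157).
Fraction of consumed M going to N: r_N/(r_N+r_P) = 0.006902.
C_N = 0.006902·C_{M0}·X = 0.006902×7.45×0.442 = 0.0227 mol/L.

0.0227 mol/L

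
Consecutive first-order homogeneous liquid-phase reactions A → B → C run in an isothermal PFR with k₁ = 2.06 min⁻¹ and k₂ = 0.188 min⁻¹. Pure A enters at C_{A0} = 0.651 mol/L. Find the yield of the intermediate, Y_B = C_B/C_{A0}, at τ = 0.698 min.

Solving the coupled first-order balances gives C_B(τ) = [k₁/(k₂−k₁)]·C_{A0}·(e^(−k₁τ) − e^(−k₂τ)).
e^(−k₁τ) = e^(−2.06×0.698) = e^(−1.438) = 0.2374; e^(−k₂τ) = e^(−0.1312) = 0.8770.
C_B = 2.06×0.651/(0.188−2.06) × (0.2374−0.8770) = (-0.7164)×(-0.6396) = 0.4582 mol/L.
Y_B = C_B/C_{A0} = 0.4582/0.651 = 0.704.

0.704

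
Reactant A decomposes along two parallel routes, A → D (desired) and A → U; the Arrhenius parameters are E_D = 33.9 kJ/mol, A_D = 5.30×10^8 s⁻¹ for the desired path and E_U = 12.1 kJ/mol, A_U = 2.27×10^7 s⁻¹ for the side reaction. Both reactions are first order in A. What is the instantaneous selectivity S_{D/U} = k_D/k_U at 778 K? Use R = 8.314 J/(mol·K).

With equal orders, S_{D/U} = k_D/k_U = (A_D/A_U)·exp[(E_U−E_D)/(RT)].
(E_U−E_D)/(RT) = (12.1−33.9)×10³/(8.314×778) = -21800/6468 = -3.370.
k_D/k_U = (5.30×10^8/2.27×10^7)·exp(-3.370) = 23.35 × 0.03438 = 0.803.
Since E_D > E_U, raising the temperature improves selectivity toward D.

0.803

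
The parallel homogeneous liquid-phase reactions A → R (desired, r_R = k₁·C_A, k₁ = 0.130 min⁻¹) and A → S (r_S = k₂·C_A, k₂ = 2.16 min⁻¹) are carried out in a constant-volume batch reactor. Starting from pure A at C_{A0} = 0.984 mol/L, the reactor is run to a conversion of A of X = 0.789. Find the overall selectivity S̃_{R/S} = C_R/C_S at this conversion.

0.0602

C_A = C_{A0}(1−X) = 0.2076 mol/L.
Both paths are first order in A, so the instantaneous fraction to R is constant: dC_R/d(−C_A) = k₁/(k₁+k₂) = 0.05677.
C_R = 0.05677·(C_{A0}−C_A) = 0.05677×0.7764 = 0.0441 mol/L.
C_S = (C_{A0}−C_A)−C_R = 0.7323 mol/L; S̃_{R/S} = 0.04407/0.7323 = 0.0602.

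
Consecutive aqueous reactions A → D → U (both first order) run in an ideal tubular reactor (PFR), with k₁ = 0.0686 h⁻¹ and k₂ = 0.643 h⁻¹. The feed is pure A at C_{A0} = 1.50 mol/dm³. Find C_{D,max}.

0.122 mol/dm³

For a first-order series the maximum intermediate yield is C_{D,max}/C_{A0} = (k₁/k₂)^[k₂/(k₂−k₁)].
= (0.0686/0.643)^(0.643/(0.643−0.0686)) = (0.1067)^(1.119) = 0.08167.
C_{D,max} = 0.08167×1.50 = 0.122 mol/dm³.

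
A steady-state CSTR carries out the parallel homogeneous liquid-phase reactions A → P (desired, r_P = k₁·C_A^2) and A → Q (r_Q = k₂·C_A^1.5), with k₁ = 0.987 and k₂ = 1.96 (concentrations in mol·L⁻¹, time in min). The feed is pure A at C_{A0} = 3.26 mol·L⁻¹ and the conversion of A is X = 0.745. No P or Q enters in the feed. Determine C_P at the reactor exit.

0.764 mol·L⁻¹

Exit C_A = C_{A0}(1−X) = 3.26×0.255 = 0.8313 mol·L⁻¹.
A CSTR operates uniformly at the exit composition, giving r_P = 0.6821 and r_Q = 1.486 (each k·C_A^n at C_A = 0.8313).
Fraction of consumed A going to P: r_P/(r_P+r_Q) = 0.3147.
C_P = 0.3147·C_{A0}·X = 0.3147×3.26×0.745 = 0.764 mol·L⁻¹.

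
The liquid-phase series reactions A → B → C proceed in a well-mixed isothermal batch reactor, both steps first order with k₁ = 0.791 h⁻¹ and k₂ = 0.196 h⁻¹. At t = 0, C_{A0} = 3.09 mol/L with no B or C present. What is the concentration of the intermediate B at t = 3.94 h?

For first-order series with pure A initially, C_B(t) = k₁C_{A0}/(k₂−k₁)·(e^(−k₁t) − e^(−k₂t)).
e^(−k₁t) = e^(−0.791×3.94) = e^(−3.117) = 0.04431; e^(−k₂t) = e^(−0.7722) = 0.4620.
C_B = 0.791×3.09/(0.196−0.791) × (0.04431−0.4620) = (-4.108)×(-0.4177) = 1.716 mol/L.

1.72 mol/L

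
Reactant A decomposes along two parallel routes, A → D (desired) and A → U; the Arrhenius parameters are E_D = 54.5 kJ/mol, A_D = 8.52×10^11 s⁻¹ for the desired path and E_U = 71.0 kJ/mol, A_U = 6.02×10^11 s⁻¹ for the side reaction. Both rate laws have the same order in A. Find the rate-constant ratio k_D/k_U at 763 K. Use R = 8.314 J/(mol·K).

19.1

With equal orders, S_{D/U} = k_D/k_U = (A_D/A_U)·exp[(E_U−E_D)/(RT)].
(E_U−E_D)/(RT) = (71.0−54.5)×10³/(8.314×763) = 16500/6344 = 2.601.
k_D/k_U = (8.52×10^11/6.02×10^11)·exp(2.601) = 1.415 × 13.48 = 19.1.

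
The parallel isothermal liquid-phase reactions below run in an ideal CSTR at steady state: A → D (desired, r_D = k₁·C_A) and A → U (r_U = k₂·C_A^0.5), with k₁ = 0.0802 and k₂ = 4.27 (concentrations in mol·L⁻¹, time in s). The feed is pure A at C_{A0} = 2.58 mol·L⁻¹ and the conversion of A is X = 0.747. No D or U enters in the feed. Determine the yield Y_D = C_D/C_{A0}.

0.0112

Exit C_A = C_{A0}(1−X) = 2.58×0.253 = 0.6527 mol·L⁻¹.
In a CSTR the entire volume is at exit conditions, so r_D = 0.0802×0.6527 = 0.05235 and r_U = 4.27×0.6527^0.5 = 3.450.
Fraction of consumed A going to D: r_D/(r_D+r_U) = 0.01495.
C_D = 0.01495·C_{A0}·X = 0.01495×2.58×0.747 = 0.0288 mol·L⁻¹; Y_D = C_D/C_{A0} = 0.0112.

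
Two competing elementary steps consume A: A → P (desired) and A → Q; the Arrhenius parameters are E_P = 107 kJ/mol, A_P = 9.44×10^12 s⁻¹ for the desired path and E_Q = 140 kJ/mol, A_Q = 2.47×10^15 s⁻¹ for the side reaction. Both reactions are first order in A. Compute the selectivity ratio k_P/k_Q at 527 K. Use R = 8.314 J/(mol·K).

7.13

k_P/k_Q = (A_P/A_Q)·exp[−(E_P−E_Q)/(RT)] = (A_P/A_Q)·exp[(E_Q−E_P)/(RT)].
(E_Q−E_P)/(RT) = (140−107)×10³/(8.314×527) = 33000/4381 = 7.532.
k_P/k_Q = (9.44×10^12/2.47×10^15)·exp(7.532) = 0.003822 × 1866 = 7.13.
Since E_P < E_Q, lowering the temperature improves selectivity toward P.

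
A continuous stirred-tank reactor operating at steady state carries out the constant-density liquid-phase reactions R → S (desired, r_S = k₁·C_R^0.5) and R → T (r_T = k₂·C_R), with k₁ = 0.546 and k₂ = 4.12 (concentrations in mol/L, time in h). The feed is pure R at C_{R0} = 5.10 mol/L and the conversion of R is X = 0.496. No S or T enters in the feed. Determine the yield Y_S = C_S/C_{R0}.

Exit C_R = C_{R0}(1−X) = 5.10×0.504 = 2.570 mol/L.
Rates in a CSTR are evaluated at the outlet concentration: r_S = 0.546×2.570^0.5 = 0.8754, r_T = 4.12×2.570 = 10.59.
Fraction of consumed R going to S: r_S/(r_S+r_T) = 0.07635.
C_S = 0.07635·C_{R0}·X = 0.07635×5.10×0.496 = 0.193 mol/L; Y_S = C_S/C_{R0} = 0.0379.

0.0379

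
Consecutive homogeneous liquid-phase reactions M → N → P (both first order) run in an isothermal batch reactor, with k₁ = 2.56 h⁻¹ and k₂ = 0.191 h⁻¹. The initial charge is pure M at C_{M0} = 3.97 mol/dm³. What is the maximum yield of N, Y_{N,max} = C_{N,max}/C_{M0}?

0.811

At the optimum, C_{N,max}/C_{M0} = (k₁/k₂)^[k₂/(k₂−k₁)].
= (2.56/0.191)^(0.191/(0.191−2.56)) = (13.40)^(-0.08062) = 0.8112.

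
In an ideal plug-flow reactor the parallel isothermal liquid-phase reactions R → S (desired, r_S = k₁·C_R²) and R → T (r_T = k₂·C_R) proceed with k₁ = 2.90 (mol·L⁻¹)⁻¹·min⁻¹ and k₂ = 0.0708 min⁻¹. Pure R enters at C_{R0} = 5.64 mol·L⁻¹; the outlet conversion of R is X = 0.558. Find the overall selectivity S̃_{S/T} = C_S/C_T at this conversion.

C_R = C_{R0}(1−X) = 2.493 mol·L⁻¹.
Along a PFR/batch, dC_T/dC_R = −r_T/(r_S+r_T) = −k₂/(k₂+k₁·C_R).
Integrating from C_{R0} to C_R: C_T = (0.0708/2.90)·ln[(0.0708+2.90·5.64)/(0.0708+2.90·2.49)] = 0.02441·ln(16.43/7.300) = 0.01980 mol·L⁻¹.
Then C_S = (C_{R0}−C_R) − C_T = 3.147 − 0.01980 = 3.127 mol·L⁻¹.
S̃_{S/T} = C_S/C_T = 3.127/0.01980 = 158.

158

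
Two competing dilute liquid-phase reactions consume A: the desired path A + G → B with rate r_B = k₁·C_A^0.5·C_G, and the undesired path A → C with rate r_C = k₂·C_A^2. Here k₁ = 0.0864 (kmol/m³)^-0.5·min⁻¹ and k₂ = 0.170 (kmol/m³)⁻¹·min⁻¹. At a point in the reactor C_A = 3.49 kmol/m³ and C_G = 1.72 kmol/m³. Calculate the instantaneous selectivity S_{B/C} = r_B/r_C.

0.134

S_{B/C} = r_B/r_C = (k₁·C_A^0.5·C_G)/(k₂·C_A^2) = (k₁/k₂)·C_A^-1.5·C_G.
= (0.0864×3.490^0.5×1.720) / (0.170×3.490^2) = 0.2776/2.071 = 0.134.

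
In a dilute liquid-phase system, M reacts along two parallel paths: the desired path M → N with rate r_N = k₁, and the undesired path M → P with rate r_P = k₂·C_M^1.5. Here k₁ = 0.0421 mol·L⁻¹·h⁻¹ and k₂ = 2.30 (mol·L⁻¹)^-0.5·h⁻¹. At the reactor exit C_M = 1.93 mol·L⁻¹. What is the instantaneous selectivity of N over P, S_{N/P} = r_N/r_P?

S_{N/P} = r_N/r_P = (k₁)/(k₂·C_M^1.5) = (k₁/k₂)·C_M^-1.5.
= (0.0421) / (2.30×1.930^1.5) = 0.04210/6.167 = 0.00683.

0.00683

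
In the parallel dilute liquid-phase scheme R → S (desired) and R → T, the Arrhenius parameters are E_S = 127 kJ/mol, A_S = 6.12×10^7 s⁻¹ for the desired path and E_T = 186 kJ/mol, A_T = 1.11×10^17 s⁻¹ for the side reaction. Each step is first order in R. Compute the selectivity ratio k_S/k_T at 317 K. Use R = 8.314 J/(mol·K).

Since both paths have the same order in R, the concentration cancels and S_{S/T} = k_S/k_T = (A_S/A_T)·exp[(E_T−E_S)/(RT)].
(E_T−E_S)/(RT) = (186−127)×10³/(8.314×317) = 59000/2636 = 22.39.
k_S/k_T = (6.12×10^7/1.11×10^17)·exp(22.39) = 5.514×10^-10 × 5.275×10^9 = 2.91.
Since E_S < E_T, lowering the temperature improves selectivity toward S.

2.91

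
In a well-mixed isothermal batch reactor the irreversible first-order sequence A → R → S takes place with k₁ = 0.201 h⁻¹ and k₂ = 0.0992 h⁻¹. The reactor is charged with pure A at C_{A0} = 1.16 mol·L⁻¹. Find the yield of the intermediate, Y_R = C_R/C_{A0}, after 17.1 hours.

The intermediate concentration in a first-order A→B→C sequence is C_R = k₁C_{A0}(e^(−k₁t) − e^(−k₂t))/(k₂−k₁).
e^(−k₁t) = e^(−0.201×17.1) = e^(−3.437) = 0.03216; e^(−k₂t) = e^(−1.696) = 0.1834.
C_R = 0.201×1.16/(0.0992−0.201) × (0.03216−0.1834) = (-2.290)×(-0.1512) = 0.3463 mol·L⁻¹.
Y_R = C_R/C_{A0} = 0.3463/1.16 = 0.299.

0.299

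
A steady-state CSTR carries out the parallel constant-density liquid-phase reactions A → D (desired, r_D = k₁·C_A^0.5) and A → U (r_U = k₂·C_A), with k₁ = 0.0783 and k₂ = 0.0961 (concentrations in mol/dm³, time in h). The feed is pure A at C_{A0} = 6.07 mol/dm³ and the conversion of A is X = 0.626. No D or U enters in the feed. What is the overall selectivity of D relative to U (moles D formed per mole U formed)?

0.541

Exit C_A = C_{A0}(1−X) = 6.07×0.374 = 2.270 mol/dm³.
A CSTR operates uniformly at the exit composition, giving r_D = 0.1180 and r_U = 0.2182 (each k·C_A^n at C_A = 2.270).
Overall selectivity = C_D/C_U = r_Dτ/(r_Uτ) = r_D/r_U = 0.541.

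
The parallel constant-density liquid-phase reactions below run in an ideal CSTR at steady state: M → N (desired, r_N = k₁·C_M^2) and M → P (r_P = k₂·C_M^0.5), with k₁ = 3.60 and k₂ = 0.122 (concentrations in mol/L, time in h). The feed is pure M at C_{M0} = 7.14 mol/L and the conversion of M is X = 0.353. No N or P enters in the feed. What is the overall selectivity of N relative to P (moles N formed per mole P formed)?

293

Exit C_M = C_{M0}(1−X) = 7.14×0.647 = 4.620 mol/L.
Rates in a CSTR are evaluated at the outlet concentration: r_N = 3.60×4.620^2 = 76.83, r_P = 0.122×4.620^0.5 = 0.2622.
Overall selectivity = C_N/C_P = r_Nτ/(r_Pτ) = r_N/r_P = 293.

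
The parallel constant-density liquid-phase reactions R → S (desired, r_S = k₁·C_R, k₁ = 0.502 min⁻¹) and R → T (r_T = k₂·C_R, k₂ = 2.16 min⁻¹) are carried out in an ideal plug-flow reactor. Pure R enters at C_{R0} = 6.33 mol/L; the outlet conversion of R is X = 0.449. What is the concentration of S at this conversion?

0.536 mol/L

C_R = C_{R0}(1−X) = 3.488 mol/L.
Both paths are first order in R, so the instantaneous fraction to S is constant: dC_S/d(−C_R) = k₁/(k₁+k₂) = 0.1886.
C_S = 0.1886·(C_{R0}−C_R) = 0.1886×2.842 = 0.536 mol/L.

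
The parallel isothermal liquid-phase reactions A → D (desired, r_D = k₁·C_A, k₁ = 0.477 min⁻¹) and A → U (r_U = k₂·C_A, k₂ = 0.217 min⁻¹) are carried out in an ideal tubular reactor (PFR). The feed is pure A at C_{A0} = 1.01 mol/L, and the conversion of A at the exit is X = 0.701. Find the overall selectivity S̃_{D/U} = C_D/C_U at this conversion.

2.20

C_A = C_{A0}(1−X) = 0.3020 mol/L.
Both paths are first order in A, so the instantaneous fraction to D is constant: dC_D/d(−C_A) = k₁/(k₁+k₂) = 0.6873.
C_D = 0.6873·(C_{A0}−C_A) = 0.6873×0.7080 = 0.487 mol/L.
C_U = (C_{A0}−C_A)−C_D = 0.2214 mol/L; S̃_{D/U} = 0.4866/0.2214 = 2.20.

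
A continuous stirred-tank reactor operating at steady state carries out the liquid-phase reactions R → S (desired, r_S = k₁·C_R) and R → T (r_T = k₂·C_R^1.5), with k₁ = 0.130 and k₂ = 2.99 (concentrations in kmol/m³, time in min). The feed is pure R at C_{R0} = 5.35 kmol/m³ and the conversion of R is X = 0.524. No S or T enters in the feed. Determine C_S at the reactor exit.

Exit C_R = C_{R0}(1−X) = 5.35×0.476 = 2.547 kmol/m³.
Rates in a CSTR are evaluated at the outlet concentration: r_S = 0.130×2.547 = 0.3311, r_T = 2.99×2.547^1.5 = 12.15.
Fraction of consumed R going to S: r_S/(r_S+r_T) = 0.02652.
C_S = 0.02652·C_{R0}·X = 0.02652×5.35×0.524 = 0.0744 kmol/m³.

0.0744 kmol/m³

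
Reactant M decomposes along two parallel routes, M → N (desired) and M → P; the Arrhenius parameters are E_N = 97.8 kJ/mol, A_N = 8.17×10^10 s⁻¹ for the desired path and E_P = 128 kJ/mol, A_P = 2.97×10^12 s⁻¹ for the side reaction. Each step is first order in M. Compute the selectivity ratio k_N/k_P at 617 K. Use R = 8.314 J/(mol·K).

Since both paths have the same order in M, the concentration cancels and S_{N/P} = k_N/k_P = (A_N/A_P)·exp[(E_P−E_N)/(RT)].
(E_P−E_N)/(RT) = (128−97.8)×10³/(8.314×617) = 30200/5130 = 5.887.
k_N/k_P = (8.17×10^10/2.97×10^12)·exp(5.887) = 0.02751 × 360.4 = 9.91.

9.91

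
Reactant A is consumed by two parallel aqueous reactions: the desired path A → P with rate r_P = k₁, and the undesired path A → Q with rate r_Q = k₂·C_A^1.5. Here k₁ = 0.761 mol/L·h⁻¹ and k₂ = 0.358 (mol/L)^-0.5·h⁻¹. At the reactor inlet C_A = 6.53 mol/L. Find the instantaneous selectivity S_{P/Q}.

0.127

S_{P/Q} = r_P/r_Q = (k₁)/(k₂·C_A^1.5) = (k₁/k₂)·C_A^-1.5.
= (0.761) / (0.358×6.530^1.5) = 0.7610/5.974 = 0.127.
The undesired path is higher order in A, so low C_A (CSTR or dilute feed) favours P.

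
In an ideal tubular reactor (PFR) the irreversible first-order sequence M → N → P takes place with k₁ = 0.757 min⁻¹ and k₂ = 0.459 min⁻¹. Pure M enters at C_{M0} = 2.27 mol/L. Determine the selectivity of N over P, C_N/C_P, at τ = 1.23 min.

For first-order series with pure M initially, C_N(τ) = k₁C_{M0}/(k₂−k₁)·(e^(−k₁τ) − e^(−k₂τ)).
e^(−k₁τ) = e^(−0.757×1.23) = e^(−0.9311) = 0.3941; e^(−k₂τ) = e^(−0.5646) = 0.5686.
C_N = 0.757×2.27/(0.459−0.757) × (0.3941−0.5686) = (-5.766)×(-0.1745) = 1.006 mol/L.
C_M = C_{M0}e^(−k₁τ) = 0.8946 mol/L, so C_P = C_{M0}−C_M−C_N = 0.3692 mol/L; C_N/C_P = 2.73.

2.73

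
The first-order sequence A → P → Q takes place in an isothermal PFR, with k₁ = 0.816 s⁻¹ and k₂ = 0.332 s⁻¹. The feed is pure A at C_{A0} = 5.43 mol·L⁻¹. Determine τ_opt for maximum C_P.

1.86 s

Setting dC_P/dτ = 0 gives τ_opt = ln(k₂/k₁)/(k₂−k₁).
= ln(0.332/0.816)/(0.332−0.816) = ln(0.4069)/-0.4840 = -0.8993/-0.4840 = 1.86 s.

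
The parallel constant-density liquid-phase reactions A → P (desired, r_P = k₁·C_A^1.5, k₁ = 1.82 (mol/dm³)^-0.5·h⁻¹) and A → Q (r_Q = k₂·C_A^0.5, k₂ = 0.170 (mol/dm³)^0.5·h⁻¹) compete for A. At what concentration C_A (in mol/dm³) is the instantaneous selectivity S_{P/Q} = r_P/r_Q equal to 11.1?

S_{P/Q} = (k₁/k₂)·C_A ⇒ C_A = S·k₂/k₁.
= 11.1×0.170/1.82 = 1.04 mol/dm³.

1.04 mol/dm³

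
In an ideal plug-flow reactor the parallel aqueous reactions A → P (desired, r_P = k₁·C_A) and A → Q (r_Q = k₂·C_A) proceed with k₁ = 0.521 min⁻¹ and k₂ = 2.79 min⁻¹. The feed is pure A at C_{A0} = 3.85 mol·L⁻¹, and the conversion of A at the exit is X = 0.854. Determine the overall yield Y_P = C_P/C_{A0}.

C_A = C_{A0}(1−X) = 0.5621 mol·L⁻¹.
Both paths are first order in A, so the instantaneous fraction to P is constant: dC_P/d(−C_A) = k₁/(k₁+k₂) = 0.1574.
C_P = 0.1574·(C_{A0}−C_A) = 0.1574×3.288 = 0.517 mol·L⁻¹.
Y_P = C_P/C_{A0} = 0.5174/3.85 = 0.134.

0.134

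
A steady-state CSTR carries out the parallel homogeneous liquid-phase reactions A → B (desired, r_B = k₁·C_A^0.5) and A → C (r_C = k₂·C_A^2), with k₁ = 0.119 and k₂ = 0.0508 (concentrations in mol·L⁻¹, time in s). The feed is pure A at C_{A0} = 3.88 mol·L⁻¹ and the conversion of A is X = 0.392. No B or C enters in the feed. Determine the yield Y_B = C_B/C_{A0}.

0.154

Exit C_A = C_{A0}(1−X) = 3.88×0.608 = 2.359 mol·L⁻¹.
Rates in a CSTR are evaluated at the outlet concentration: r_B = 0.119×2.359^0.5 = 0.1828, r_C = 0.0508×2.359^2 = 0.2827.
Fraction of consumed A going to B: r_B/(r_B+r_C) = 0.3927.
C_B = 0.3927·C_{A0}·X = 0.3927×3.88×0.392 = 0.597 mol·L⁻¹; Y_B = C_B/C_{A0} = 0.154.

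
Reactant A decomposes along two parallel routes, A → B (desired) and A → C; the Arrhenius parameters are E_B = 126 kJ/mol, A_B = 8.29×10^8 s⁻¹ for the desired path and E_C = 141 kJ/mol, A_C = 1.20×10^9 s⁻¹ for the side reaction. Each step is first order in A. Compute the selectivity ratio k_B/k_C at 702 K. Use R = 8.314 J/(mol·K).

9.03

Since both paths have the same order in A, the concentration cancels and S_{B/C} = k_B/k_C = (A_B/A_C)·exp[(E_C−E_B)/(RT)].
(E_C−E_B)/(RT) = (141−126)×10³/(8.314×702) = 15000/5836 = 2.570.
k_B/k_C = (8.29×10^8/1.20×10^9)·exp(2.570) = 0.6908 × 13.07 = 9.03.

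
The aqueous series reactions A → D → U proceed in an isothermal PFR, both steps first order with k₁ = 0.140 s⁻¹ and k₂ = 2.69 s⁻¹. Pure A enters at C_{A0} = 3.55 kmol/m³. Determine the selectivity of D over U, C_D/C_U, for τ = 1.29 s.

For first-order series with pure A initially, C_D(τ) = k₁C_{A0}/(k₂−k₁)·(e^(−k₁τ) − e^(−k₂τ)).
e^(−k₁τ) = e^(−0.140×1.29) = e^(−0.1806) = 0.8348; e^(−k₂τ) = e^(−3.470) = 0.03111.
C_D = 0.140×3.55/(2.69−0.140) × (0.8348−0.03111) = 0.1949×0.8037 = 0.1566 kmol/m³.
C_A = C_{A0}e^(−k₁τ) = 2.963 kmol/m³, so C_U = C_{A0}−C_A−C_D = 0.4299 kmol/m³; C_D/C_U = 0.364.

0.364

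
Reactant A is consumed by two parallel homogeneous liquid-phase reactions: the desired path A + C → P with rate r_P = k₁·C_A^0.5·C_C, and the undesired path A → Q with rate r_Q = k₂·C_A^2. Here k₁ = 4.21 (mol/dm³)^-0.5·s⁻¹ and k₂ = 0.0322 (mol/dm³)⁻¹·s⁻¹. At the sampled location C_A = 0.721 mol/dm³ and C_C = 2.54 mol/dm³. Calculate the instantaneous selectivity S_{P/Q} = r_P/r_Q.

S_{P/Q} = r_P/r_Q = (k₁·C_A^0.5·C_C)/(k₂·C_A^2) = (k₁/k₂)·C_A^-1.5·C_C.
= (4.21×0.7210^0.5×2.540) / (0.0322×0.7210^2) = 9.080/0.01674 = 542.

542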